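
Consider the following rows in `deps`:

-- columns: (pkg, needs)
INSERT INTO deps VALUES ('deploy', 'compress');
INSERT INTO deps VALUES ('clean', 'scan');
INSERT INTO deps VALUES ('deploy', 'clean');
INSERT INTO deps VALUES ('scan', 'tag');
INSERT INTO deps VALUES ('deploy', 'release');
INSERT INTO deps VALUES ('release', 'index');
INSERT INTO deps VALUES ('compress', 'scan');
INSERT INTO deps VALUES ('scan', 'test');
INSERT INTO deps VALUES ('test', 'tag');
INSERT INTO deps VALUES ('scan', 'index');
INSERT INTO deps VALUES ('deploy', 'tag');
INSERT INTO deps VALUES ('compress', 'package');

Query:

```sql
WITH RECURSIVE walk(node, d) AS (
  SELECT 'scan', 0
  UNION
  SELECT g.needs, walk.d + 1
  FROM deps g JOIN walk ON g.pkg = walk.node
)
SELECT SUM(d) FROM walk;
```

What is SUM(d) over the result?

5

Base: (scan, d=0).
Iteration 1: edges from {scan} -> (index, d=1), (tag, d=1), (test, d=1).
Iteration 2: edges from {index,tag,test} -> (tag, d=2).
Iteration 3: no outgoing edges from {tag}; recursion stops.
SUM(d) = 0 + 1 + 1 + 1 + 2 = 5.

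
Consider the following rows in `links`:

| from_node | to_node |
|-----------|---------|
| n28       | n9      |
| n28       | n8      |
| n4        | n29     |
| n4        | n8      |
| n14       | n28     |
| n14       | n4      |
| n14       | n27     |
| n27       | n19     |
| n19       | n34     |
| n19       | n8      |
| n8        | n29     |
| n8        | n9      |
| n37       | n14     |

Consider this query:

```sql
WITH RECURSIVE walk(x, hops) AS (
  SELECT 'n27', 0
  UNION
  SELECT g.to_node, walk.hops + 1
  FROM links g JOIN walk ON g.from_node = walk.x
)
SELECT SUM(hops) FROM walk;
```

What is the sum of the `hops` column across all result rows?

Base: (n27, hops=0).
Iteration 1: edges from {n27} -> (n19, hops=1).
Iteration 2: edges from {n19} -> (n34, hops=2), (n8, hops=2).
Iteration 3: edges from {n34,n8} -> (n29, hops=3), (n9, hops=3).
Iteration 4: no outgoing edges from {n29,n9}; recursion stops.
SUM(hops) = 0 + 1 + 2 + 2 + 3 + 3 = 11.

11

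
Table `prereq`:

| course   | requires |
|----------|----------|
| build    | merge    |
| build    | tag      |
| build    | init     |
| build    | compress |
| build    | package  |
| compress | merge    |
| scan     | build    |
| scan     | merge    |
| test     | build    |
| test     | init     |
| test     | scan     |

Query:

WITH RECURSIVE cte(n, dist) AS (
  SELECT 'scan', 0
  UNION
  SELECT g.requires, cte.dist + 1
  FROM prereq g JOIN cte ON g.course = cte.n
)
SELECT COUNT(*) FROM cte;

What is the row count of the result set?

Base: (scan, dist=0).
Iteration 1: edges from {scan} -> (build, dist=1), (merge, dist=1).
Iteration 2: edges from {build,merge} -> (compress, dist=2), (init, dist=2), (merge, dist=2), (package, dist=2), (tag, dist=2).
Iteration 3: edges from {compress,init,merge,package,tag} -> (merge, dist=3).
Iteration 4: no outgoing edges from {merge}; recursion stops.
Total rows emitted: 9.

9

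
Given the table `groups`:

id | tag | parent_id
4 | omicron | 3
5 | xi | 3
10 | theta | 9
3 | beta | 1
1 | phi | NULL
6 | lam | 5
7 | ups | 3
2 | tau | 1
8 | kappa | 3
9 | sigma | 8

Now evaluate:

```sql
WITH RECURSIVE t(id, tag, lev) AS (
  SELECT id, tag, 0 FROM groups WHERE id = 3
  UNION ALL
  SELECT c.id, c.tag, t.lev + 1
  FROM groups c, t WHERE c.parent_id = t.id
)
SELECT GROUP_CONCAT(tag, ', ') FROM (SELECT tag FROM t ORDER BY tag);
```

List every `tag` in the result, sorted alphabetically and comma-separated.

Base: id=3 (beta) at lev 0.
Iteration 1: rows with parent_id in {3} -> omicron (id 4, lev 1), xi (id 5, lev 1), ups (id 7, lev 1), kappa (id 8, lev 1).
Iteration 2: rows with parent_id in {4,5,7,8} -> lam (id 6, lev 2), sigma (id 9, lev 2).
Iteration 3: rows with parent_id in {6,9} -> theta (id 10, lev 3).
Iteration 4: no rows with parent_id in {10}; recursion stops.

beta, kappa, lam, omicron, sigma, theta, ups, xi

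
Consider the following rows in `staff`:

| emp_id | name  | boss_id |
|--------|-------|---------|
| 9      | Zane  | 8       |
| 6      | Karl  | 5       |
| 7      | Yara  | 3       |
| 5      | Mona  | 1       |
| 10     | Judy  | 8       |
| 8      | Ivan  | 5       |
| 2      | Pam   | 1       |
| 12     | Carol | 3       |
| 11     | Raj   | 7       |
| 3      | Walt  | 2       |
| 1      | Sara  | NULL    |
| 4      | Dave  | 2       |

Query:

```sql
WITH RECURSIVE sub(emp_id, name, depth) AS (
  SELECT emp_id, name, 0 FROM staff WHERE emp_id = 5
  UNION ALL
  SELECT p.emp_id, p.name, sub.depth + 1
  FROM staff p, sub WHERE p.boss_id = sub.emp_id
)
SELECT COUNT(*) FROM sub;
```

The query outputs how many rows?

5

Base: emp_id=5 (Mona) at depth 0.
Iteration 1: rows with boss_id in {5} -> Karl (id 6, depth 1), Ivan (id 8, depth 1).
Iteration 2: rows with boss_id in {6,8} -> Zane (id 9, depth 2), Judy (id 10, depth 2).
Iteration 3: no rows with boss_id in {9,10}; recursion stops.
Total rows emitted: 5.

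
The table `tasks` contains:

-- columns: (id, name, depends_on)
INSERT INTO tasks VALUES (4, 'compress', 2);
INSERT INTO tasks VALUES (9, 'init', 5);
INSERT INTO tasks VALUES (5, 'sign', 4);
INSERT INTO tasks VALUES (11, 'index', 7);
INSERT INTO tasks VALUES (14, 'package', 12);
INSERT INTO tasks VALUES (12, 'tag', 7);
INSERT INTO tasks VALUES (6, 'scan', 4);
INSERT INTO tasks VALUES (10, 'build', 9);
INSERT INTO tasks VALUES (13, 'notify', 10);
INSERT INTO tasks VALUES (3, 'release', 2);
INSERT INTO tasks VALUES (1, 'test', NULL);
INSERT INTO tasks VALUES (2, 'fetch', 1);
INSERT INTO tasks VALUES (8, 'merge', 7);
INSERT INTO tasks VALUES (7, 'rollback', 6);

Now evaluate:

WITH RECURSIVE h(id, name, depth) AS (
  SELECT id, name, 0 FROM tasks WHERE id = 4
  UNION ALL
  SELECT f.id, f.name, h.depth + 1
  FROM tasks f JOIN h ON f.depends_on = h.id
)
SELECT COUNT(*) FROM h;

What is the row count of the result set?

Base: id=4 (compress) at depth 0.
Iteration 1: rows with depends_on in {4} -> sign (id 5, depth 1), scan (id 6, depth 1).
Iteration 2: rows with depends_on in {5,6} -> rollback (id 7, depth 2), init (id 9, depth 2).
Iteration 3: rows with depends_on in {7,9} -> merge (id 8, depth 3), build (id 10, depth 3), index (id 11, depth 3), tag (id 12, depth 3).
Iteration 4: rows with depends_on in {8,10,11,12} -> notify (id 13, depth 4), package (id 14, depth 4).
Iteration 5: no rows with depends_on in {13,14}; recursion stops.
Total rows emitted: 11.

11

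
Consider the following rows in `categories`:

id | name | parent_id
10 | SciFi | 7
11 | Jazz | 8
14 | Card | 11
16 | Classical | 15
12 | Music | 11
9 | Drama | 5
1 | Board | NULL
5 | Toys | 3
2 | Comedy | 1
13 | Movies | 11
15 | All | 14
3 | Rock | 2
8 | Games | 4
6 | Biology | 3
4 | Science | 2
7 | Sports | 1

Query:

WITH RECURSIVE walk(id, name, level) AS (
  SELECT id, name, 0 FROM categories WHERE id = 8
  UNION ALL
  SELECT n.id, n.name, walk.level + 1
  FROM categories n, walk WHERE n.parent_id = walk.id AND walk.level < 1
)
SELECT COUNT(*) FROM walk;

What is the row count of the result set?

2

Base: id=8 (Games) at level 0.
Iteration 1: rows with parent_id in {8} -> Jazz (id 11, level 1).
Iteration 2: level < 1 fails for all current rows; recursion stops.
Total rows emitted: 2.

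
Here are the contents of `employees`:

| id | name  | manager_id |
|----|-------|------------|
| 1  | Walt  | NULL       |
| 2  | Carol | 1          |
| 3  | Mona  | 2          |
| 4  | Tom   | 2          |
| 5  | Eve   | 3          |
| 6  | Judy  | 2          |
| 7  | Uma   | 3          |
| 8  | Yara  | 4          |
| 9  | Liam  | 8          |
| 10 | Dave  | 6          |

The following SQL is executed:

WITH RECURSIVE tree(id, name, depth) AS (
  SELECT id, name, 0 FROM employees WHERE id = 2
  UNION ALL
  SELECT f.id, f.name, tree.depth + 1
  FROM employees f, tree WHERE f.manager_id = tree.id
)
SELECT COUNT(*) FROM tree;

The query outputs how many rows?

9

Base: id=2 (Carol) at depth 0.
Iteration 1: rows with manager_id in {2} -> Mona (id 3, depth 1), Tom (id 4, depth 1), Judy (id 6, depth 1).
Iteration 2: rows with manager_id in {3,4,6} -> Eve (id 5, depth 2), Uma (id 7, depth 2), Yara (id 8, depth 2), Dave (id 10, depth 2).
Iteration 3: rows with manager_id in {5,7,8,10} -> Liam (id 9, depth 3).
Iteration 4: no rows with manager_id in {9}; recursion stops.
Total rows emitted: 9.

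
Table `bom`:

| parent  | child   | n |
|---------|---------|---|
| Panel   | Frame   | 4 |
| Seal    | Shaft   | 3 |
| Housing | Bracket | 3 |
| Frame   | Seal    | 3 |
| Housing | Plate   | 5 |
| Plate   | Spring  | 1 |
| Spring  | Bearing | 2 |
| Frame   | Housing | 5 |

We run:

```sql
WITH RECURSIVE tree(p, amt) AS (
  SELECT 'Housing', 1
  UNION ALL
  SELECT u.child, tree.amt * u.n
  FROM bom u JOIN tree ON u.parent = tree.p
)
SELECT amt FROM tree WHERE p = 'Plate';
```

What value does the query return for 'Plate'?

5

Base: (Housing, amt=1).
Iteration 1: components of {Housing} -> Bracket = 1*3 = 3, Plate = 1*5 = 5.
Iteration 2: components of {Bracket,Plate} -> Spring = 5*1 = 5.
Iteration 3: components of {Spring} -> Bearing = 5*2 = 10.
Iteration 4: no further components; recursion stops.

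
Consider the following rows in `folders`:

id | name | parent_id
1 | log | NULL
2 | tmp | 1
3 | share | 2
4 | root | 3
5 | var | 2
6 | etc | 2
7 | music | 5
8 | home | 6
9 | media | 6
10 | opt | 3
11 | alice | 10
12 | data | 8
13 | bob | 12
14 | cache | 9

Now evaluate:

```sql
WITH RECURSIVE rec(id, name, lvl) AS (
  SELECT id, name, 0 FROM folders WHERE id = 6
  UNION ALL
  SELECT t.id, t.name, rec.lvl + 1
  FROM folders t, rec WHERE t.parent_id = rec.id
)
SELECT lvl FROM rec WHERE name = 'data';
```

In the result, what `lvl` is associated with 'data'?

2

Base: id=6 (etc) at lvl 0.
Iteration 1: rows with parent_id in {6} -> home (id 8, lvl 1), media (id 9, lvl 1).
Iteration 2: rows with parent_id in {8,9} -> data (id 12, lvl 2), cache (id 14, lvl 2).
Iteration 3: rows with parent_id in {12,14} -> bob (id 13, lvl 3).
Iteration 4: no rows with parent_id in {13}; recursion stops.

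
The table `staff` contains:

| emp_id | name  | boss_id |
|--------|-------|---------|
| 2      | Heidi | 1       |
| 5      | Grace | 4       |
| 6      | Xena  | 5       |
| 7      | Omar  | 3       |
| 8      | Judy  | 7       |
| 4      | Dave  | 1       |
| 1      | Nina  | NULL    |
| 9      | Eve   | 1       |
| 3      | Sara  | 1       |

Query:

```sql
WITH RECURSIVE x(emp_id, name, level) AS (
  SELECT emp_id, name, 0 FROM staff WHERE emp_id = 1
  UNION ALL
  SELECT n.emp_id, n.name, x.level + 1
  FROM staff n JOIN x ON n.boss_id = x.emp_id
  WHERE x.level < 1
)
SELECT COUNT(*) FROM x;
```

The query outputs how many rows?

Base: emp_id=1 (Nina) at level 0.
Iteration 1: rows with boss_id in {1} -> Heidi (id 2, level 1), Sara (id 3, level 1), Dave (id 4, level 1), Eve (id 9, level 1).
Iteration 2: level < 1 fails for all current rows; recursion stops.
Total rows emitted: 5.

5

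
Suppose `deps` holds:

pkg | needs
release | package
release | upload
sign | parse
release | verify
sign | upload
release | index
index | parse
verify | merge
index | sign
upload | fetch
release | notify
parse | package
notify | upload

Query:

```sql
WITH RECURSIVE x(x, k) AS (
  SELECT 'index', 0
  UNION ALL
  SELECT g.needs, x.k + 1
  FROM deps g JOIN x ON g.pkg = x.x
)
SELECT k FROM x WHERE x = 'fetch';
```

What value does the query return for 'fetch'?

Base: (index, k=0).
Iteration 1: edges from {index} -> (parse, k=1), (sign, k=1).
Iteration 2: edges from {parse,sign} -> (package, k=2), (parse, k=2), (upload, k=2).
Iteration 3: edges from {package,parse,upload} -> (fetch, k=3), (package, k=3).
Iteration 4: no outgoing edges from {fetch,package}; recursion stops.

3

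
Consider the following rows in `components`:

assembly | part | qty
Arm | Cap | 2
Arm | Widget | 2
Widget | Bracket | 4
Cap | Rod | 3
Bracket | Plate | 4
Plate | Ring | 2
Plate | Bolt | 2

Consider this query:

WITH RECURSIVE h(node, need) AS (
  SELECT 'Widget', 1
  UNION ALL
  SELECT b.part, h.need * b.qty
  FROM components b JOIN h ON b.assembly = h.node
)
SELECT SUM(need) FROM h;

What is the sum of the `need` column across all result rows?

Base: (Widget, need=1).
Iteration 1: components of {Widget} -> Bracket = 1*4 = 4.
Iteration 2: components of {Bracket} -> Plate = 4*4 = 16.
Iteration 3: components of {Plate} -> Bolt = 16*2 = 32, Ring = 16*2 = 32.
Iteration 4: no further components; recursion stops.
SUM(need) = 1 + 4 + 16 + 32 + 32 = 85.

85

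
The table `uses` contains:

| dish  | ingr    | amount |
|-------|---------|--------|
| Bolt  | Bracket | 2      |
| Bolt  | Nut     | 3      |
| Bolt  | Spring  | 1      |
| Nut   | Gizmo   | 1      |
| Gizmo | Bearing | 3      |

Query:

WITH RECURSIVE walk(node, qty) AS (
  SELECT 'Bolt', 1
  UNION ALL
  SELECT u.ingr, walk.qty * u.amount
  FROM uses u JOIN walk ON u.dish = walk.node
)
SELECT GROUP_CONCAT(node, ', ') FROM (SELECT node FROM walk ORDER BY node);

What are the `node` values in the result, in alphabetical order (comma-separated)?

Base: (Bolt, qty=1).
Iteration 1: components of {Bolt} -> Bracket = 1*2 = 2, Nut = 1*3 = 3, Spring = 1*1 = 1.
Iteration 2: components of {Bracket,Nut,Spring} -> Gizmo = 3*1 = 3.
Iteration 3: components of {Gizmo} -> Bearing = 3*3 = 9.
Iteration 4: no further components; recursion stops.

Bearing, Bolt, Bracket, Gizmo, Nut, Spring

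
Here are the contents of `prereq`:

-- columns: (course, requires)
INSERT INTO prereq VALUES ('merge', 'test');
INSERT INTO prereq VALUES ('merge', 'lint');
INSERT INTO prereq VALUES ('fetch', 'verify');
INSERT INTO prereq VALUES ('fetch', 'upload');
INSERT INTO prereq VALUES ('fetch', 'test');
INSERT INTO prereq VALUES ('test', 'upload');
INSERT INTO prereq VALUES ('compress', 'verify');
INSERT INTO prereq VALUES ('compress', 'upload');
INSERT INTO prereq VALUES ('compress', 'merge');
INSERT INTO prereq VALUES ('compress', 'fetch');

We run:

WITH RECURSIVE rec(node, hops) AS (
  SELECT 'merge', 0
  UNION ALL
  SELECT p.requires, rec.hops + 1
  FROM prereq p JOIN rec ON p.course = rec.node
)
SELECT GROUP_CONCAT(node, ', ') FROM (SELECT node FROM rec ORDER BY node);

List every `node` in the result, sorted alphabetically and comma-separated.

Base: (merge, hops=0).
Iteration 1: edges from {merge} -> (lint, hops=1), (test, hops=1).
Iteration 2: edges from {lint,test} -> (upload, hops=2).
Iteration 3: no outgoing edges from {upload}; recursion stops.

lint, merge, test, upload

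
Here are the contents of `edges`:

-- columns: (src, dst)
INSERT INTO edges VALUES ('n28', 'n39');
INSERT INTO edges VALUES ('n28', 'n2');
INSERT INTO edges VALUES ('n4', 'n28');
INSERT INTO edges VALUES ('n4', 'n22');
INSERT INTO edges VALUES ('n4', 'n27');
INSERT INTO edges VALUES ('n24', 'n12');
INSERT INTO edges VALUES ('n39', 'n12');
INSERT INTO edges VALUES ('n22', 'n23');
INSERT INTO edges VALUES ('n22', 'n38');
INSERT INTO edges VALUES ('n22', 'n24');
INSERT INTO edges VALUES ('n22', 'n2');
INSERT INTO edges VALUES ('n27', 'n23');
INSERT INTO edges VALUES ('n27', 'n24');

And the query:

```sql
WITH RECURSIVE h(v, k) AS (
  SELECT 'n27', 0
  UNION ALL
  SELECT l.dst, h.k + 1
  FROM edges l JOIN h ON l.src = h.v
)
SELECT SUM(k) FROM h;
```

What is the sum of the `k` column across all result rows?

Base: (n27, k=0).
Iteration 1: edges from {n27} -> (n23, k=1), (n24, k=1).
Iteration 2: edges from {n23,n24} -> (n12, k=2).
Iteration 3: no outgoing edges from {n12}; recursion stops.
SUM(k) = 0 + 1 + 1 + 2 = 4.

4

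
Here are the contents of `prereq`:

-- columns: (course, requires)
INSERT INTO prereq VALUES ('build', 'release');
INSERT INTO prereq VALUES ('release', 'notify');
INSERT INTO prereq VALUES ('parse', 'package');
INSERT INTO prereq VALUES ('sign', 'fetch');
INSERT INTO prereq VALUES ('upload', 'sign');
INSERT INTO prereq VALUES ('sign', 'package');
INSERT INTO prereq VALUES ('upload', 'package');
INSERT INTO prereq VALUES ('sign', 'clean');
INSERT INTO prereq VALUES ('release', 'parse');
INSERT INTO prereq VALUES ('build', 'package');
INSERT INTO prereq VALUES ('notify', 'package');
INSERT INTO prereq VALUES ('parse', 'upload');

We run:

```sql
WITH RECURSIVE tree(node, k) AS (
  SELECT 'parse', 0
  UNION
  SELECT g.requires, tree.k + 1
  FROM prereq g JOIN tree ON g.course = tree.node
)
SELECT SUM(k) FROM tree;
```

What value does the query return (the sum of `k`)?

15

Base: (parse, k=0).
Iteration 1: edges from {parse} -> (package, k=1), (upload, k=1).
Iteration 2: edges from {package,upload} -> (package, k=2), (sign, k=2).
Iteration 3: edges from {package,sign} -> (clean, k=3), (fetch, k=3), (package, k=3).
Iteration 4: no outgoing edges from {clean,fetch,package}; recursion stops.
SUM(k) = 0 + 1 + 1 + 2 + 2 + 3 + 3 + 3 = 15.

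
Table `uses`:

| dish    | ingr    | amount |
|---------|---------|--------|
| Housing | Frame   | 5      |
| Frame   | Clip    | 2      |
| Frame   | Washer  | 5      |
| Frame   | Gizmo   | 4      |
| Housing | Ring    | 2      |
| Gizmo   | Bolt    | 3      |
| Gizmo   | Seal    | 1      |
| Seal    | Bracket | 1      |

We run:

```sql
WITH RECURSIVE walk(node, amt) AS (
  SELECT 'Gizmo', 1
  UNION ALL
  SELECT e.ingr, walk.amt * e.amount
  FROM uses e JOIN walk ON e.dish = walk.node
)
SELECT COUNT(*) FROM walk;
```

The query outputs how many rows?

Base: (Gizmo, amt=1).
Iteration 1: components of {Gizmo} -> Bolt = 1*3 = 3, Seal = 1*1 = 1.
Iteration 2: components of {Bolt,Seal} -> Bracket = 1*1 = 1.
Iteration 3: no further components; recursion stops.
Total rows emitted: 4.

4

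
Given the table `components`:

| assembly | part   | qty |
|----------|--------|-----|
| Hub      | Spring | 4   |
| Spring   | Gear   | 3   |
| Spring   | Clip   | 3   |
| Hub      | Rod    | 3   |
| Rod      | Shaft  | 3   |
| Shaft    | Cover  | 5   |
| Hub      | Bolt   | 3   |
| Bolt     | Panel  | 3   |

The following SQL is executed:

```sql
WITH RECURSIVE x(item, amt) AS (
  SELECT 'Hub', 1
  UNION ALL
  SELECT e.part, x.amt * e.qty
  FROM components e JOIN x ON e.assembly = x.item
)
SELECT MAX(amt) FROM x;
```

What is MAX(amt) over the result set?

Base: (Hub, amt=1).
Iteration 1: components of {Hub} -> Bolt = 1*3 = 3, Rod = 1*3 = 3, Spring = 1*4 = 4.
Iteration 2: components of {Bolt,Rod,Spring} -> Clip = 4*3 = 12, Gear = 4*3 = 12, Panel = 3*3 = 9, Shaft = 3*3 = 9.
Iteration 3: components of {Clip,Gear,Panel,Shaft} -> Cover = 9*5 = 45.
Iteration 4: no further components; recursion stops.
amt values: 1, 4, 3, 3, 12, 12, 9, 9, 45; the maximum is 45.

45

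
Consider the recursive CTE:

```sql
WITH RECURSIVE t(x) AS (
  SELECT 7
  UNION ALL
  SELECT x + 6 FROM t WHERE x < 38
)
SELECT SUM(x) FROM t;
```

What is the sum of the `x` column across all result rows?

175

Base: x=7.
Iteration 1: 7 < 38 holds -> x = 7 + 6 = 13.
Iteration 2: 13 < 38 holds -> x = 13 + 6 = 19.
Iteration 3: 19 < 38 holds -> x = 19 + 6 = 25.
Iteration 4: 25 < 38 holds -> x = 25 + 6 = 31.
Iteration 5: 31 < 38 holds -> x = 31 + 6 = 37.
Iteration 6: 37 < 38 holds -> x = 37 + 6 = 43.
Iteration 7: 43 < 38 fails; recursion stops.
SUM(x) = 7 + 13 + 19 + 25 + 31 + 37 + 43 = 175.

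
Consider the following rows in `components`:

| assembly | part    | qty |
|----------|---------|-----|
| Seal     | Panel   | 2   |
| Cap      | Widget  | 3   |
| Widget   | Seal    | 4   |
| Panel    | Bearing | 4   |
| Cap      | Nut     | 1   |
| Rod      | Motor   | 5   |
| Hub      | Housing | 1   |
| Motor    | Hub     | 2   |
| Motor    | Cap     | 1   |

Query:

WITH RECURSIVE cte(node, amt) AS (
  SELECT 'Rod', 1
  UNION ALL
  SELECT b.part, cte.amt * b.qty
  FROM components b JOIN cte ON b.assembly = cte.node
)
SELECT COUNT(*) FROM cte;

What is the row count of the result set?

Base: (Rod, amt=1).
Iteration 1: components of {Rod} -> Motor = 1*5 = 5.
Iteration 2: components of {Motor} -> Cap = 5*1 = 5, Hub = 5*2 = 10.
Iteration 3: components of {Cap,Hub} -> Housing = 10*1 = 10, Nut = 5*1 = 5, Widget = 5*3 = 15.
Iteration 4: components of {Housing,Nut,Widget} -> Seal = 15*4 = 60.
Iteration 5: components of {Seal} -> Panel = 60*2 = 120.
Iteration 6: components of {Panel} -> Bearing = 120*4 = 480.
Iteration 7: no further components; recursion stops.
Total rows emitted: 10.

10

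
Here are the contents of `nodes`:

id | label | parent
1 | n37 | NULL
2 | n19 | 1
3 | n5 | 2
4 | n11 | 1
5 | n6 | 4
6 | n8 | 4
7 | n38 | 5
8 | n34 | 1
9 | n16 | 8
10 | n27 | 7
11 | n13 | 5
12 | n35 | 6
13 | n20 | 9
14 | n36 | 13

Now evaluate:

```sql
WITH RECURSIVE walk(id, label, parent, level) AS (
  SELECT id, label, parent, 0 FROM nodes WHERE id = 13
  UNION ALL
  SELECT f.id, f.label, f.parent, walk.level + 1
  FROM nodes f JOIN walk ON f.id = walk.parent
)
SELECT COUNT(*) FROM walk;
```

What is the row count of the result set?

4

Base: id=13 (n20), parent=9, level 0.
Iteration 1: join on id=9 -> n16 (id 9, parent=8, level 1).
Iteration 2: join on id=8 -> n34 (id 8, parent=1, level 2).
Iteration 3: join on id=1 -> n37 (id 1, parent=NULL, level 3).
Iteration 4: parent is NULL; no match; recursion stops.
Total rows emitted: 4.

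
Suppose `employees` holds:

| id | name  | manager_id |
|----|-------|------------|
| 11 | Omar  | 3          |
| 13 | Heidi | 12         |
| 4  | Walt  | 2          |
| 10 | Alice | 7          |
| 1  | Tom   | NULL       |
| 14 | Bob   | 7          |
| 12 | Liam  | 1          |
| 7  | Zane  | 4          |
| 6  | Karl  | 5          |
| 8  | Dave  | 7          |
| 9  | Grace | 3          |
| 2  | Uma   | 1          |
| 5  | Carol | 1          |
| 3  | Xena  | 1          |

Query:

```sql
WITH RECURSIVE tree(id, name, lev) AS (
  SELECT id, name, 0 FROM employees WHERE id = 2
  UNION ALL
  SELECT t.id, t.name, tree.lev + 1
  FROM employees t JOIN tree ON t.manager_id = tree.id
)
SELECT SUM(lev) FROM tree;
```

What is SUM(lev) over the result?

Base: id=2 (Uma) at lev 0.
Iteration 1: rows with manager_id in {2} -> Walt (id 4, lev 1).
Iteration 2: rows with manager_id in {4} -> Zane (id 7, lev 2).
Iteration 3: rows with manager_id in {7} -> Dave (id 8, lev 3), Alice (id 10, lev 3), Bob (id 14, lev 3).
Iteration 4: no rows with manager_id in {8,10,14}; recursion stops.
SUM(lev) = 0 + 1 + 2 + 3 + 3 + 3 = 12.

12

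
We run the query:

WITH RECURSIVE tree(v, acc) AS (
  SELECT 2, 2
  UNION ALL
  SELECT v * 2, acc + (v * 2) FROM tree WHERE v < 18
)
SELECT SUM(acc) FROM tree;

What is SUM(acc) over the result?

Base: v=2, acc=2.
Iteration 1: 2 < 18 holds -> v = 2 * 2 = 4, acc = 2 + 4 = 6.
Iteration 2: 4 < 18 holds -> v = 4 * 2 = 8, acc = 6 + 8 = 14.
Iteration 3: 8 < 18 holds -> v = 8 * 2 = 16, acc = 14 + 16 = 30.
Iteration 4: 16 < 18 holds -> v = 16 * 2 = 32, acc = 30 + 32 = 62.
Iteration 5: 32 < 18 fails; recursion stops.
SUM(acc) = 2 + 6 + 14 + 30 + 62 = 114.

114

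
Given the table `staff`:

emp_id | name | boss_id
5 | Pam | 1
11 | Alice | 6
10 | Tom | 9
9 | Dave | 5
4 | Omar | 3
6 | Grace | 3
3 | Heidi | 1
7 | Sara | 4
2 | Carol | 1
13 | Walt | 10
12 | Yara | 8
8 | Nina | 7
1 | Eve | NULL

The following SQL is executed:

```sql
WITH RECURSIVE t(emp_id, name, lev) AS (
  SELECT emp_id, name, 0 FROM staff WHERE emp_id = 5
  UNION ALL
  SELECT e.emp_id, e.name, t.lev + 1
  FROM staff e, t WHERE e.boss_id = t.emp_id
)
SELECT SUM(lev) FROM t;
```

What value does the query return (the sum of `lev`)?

Base: emp_id=5 (Pam) at lev 0.
Iteration 1: rows with boss_id in {5} -> Dave (id 9, lev 1).
Iteration 2: rows with boss_id in {9} -> Tom (id 10, lev 2).
Iteration 3: rows with boss_id in {10} -> Walt (id 13, lev 3).
Iteration 4: no rows with boss_id in {13}; recursion stops.
SUM(lev) = 0 + 1 + 2 + 3 = 6.

6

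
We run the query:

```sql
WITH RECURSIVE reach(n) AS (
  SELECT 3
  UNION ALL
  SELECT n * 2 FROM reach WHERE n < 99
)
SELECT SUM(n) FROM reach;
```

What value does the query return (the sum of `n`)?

381

Base: n=3.
Iteration 1: 3 < 99 holds -> n = 3 * 2 = 6.
Iteration 2: 6 < 99 holds -> n = 6 * 2 = 12.
Iteration 3: 12 < 99 holds -> n = 12 * 2 = 24.
Iteration 4: 24 < 99 holds -> n = 24 * 2 = 48.
Iteration 5: 48 < 99 holds -> n = 48 * 2 = 96.
Iteration 6: 96 < 99 holds -> n = 96 * 2 = 192.
Iteration 7: 192 < 99 fails; recursion stops.
SUM(n) = 3 + 6 + 12 + 24 + 48 + 96 + 192 = 381.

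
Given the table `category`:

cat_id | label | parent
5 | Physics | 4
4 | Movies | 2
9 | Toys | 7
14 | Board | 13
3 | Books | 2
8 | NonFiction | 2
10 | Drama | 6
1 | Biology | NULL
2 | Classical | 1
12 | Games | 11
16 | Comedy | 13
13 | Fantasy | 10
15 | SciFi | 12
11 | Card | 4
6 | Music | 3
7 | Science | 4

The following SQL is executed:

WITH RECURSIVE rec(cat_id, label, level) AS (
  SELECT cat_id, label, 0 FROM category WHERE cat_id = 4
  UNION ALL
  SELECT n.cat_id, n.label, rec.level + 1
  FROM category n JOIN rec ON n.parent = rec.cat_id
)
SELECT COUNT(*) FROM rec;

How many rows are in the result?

7

Base: cat_id=4 (Movies) at level 0.
Iteration 1: rows with parent in {4} -> Physics (id 5, level 1), Science (id 7, level 1), Card (id 11, level 1).
Iteration 2: rows with parent in {5,7,11} -> Toys (id 9, level 2), Games (id 12, level 2).
Iteration 3: rows with parent in {9,12} -> SciFi (id 15, level 3).
Iteration 4: no rows with parent in {15}; recursion stops.
Total rows emitted: 7.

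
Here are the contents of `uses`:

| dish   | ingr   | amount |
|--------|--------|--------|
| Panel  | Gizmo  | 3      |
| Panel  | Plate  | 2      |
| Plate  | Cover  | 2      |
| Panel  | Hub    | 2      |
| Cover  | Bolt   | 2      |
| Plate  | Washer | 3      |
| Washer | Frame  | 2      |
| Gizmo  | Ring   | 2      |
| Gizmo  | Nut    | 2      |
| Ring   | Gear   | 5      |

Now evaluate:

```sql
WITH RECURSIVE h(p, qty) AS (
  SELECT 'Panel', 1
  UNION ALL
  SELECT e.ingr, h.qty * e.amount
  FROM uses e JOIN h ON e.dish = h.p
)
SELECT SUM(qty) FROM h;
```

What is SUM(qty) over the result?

80

Base: (Panel, qty=1).
Iteration 1: components of {Panel} -> Gizmo = 1*3 = 3, Hub = 1*2 = 2, Plate = 1*2 = 2.
Iteration 2: components of {Gizmo,Hub,Plate} -> Cover = 2*2 = 4, Nut = 3*2 = 6, Ring = 3*2 = 6, Washer = 2*3 = 6.
Iteration 3: components of {Cover,Nut,Ring,Washer} -> Bolt = 4*2 = 8, Frame = 6*2 = 12, Gear = 6*5 = 30.
Iteration 4: no further components; recursion stops.
SUM(qty) = 1 + 3 + 2 + 2 + 6 + 6 + 4 + 6 + 30 + 8 + 12 = 80.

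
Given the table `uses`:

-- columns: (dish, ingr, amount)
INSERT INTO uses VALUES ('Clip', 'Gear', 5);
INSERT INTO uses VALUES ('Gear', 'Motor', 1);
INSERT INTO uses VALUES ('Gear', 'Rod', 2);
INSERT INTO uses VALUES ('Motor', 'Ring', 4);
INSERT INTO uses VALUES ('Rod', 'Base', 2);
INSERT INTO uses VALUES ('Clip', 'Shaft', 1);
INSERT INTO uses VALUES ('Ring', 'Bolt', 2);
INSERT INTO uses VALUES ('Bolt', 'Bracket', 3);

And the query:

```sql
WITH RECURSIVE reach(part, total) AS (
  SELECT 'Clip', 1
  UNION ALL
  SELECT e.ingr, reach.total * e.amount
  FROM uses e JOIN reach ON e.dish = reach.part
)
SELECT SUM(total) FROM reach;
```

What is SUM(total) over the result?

222

Base: (Clip, total=1).
Iteration 1: components of {Clip} -> Gear = 1*5 = 5, Shaft = 1*1 = 1.
Iteration 2: components of {Gear,Shaft} -> Motor = 5*1 = 5, Rod = 5*2 = 10.
Iteration 3: components of {Motor,Rod} -> Base = 10*2 = 20, Ring = 5*4 = 20.
Iteration 4: components of {Base,Ring} -> Bolt = 20*2 = 40.
Iteration 5: components of {Bolt} -> Bracket = 40*3 = 120.
Iteration 6: no further components; recursion stops.
SUM(total) = 1 + 5 + 1 + 5 + 10 + 20 + 20 + 40 + 120 = 222.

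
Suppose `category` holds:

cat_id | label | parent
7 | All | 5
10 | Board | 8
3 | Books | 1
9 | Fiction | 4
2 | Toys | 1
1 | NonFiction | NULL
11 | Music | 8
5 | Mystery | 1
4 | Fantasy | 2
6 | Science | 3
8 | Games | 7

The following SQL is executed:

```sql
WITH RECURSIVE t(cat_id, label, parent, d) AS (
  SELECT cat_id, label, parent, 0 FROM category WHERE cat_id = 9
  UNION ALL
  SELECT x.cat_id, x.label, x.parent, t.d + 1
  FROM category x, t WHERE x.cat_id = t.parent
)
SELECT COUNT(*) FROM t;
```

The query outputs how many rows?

4

Base: cat_id=9 (Fiction), parent=4, d 0.
Iteration 1: join on cat_id=4 -> Fantasy (id 4, parent=2, d 1).
Iteration 2: join on cat_id=2 -> Toys (id 2, parent=1, d 2).
Iteration 3: join on cat_id=1 -> NonFiction (id 1, parent=NULL, d 3).
Iteration 4: parent is NULL; no match; recursion stops.
Total rows emitted: 4.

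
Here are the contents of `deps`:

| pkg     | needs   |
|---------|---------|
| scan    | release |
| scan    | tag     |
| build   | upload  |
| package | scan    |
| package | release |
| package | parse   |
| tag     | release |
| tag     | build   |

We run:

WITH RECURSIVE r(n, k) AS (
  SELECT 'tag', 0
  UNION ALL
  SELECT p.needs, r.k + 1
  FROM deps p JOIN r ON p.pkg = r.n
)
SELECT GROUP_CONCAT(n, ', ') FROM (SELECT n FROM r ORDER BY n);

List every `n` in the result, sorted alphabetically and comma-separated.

build, release, tag, upload

Base: (tag, k=0).
Iteration 1: edges from {tag} -> (build, k=1), (release, k=1).
Iteration 2: edges from {build,release} -> (upload, k=2).
Iteration 3: no outgoing edges from {upload}; recursion stops.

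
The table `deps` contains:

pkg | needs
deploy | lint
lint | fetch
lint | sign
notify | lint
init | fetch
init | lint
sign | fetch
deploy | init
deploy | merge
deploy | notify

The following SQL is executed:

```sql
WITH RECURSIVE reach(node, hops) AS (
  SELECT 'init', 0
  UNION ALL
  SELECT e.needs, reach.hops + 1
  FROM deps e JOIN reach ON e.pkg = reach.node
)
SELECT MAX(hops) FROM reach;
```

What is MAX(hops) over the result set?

3

Base: (init, hops=0).
Iteration 1: edges from {init} -> (fetch, hops=1), (lint, hops=1).
Iteration 2: edges from {fetch,lint} -> (fetch, hops=2), (sign, hops=2).
Iteration 3: edges from {fetch,sign} -> (fetch, hops=3).
Iteration 4: no outgoing edges from {fetch}; recursion stops.
hops values: 0, 1, 1, 2, 2, 3; the maximum is 3.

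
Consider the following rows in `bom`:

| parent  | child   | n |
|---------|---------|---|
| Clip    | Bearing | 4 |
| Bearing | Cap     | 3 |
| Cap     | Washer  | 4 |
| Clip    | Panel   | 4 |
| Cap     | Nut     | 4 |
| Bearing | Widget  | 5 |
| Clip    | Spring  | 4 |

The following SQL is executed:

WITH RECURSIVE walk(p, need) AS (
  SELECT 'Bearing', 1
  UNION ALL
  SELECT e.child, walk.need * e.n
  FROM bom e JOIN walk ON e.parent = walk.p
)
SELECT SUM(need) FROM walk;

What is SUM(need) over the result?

Base: (Bearing, need=1).
Iteration 1: components of {Bearing} -> Cap = 1*3 = 3, Widget = 1*5 = 5.
Iteration 2: components of {Cap,Widget} -> Nut = 3*4 = 12, Washer = 3*4 = 12.
Iteration 3: no further components; recursion stops.
SUM(need) = 1 + 3 + 5 + 12 + 12 = 33.

33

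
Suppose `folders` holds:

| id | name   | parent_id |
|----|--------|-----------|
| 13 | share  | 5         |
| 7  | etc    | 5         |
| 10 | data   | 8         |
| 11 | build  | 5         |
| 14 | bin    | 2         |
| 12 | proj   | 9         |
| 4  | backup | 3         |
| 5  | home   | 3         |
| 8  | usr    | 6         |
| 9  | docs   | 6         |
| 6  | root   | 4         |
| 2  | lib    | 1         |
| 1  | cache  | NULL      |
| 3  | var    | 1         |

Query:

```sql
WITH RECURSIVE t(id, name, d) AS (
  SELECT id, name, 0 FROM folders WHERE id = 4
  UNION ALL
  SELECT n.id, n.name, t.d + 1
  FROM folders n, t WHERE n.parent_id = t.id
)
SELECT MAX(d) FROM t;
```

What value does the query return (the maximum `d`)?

3

Base: id=4 (backup) at d 0.
Iteration 1: rows with parent_id in {4} -> root (id 6, d 1).
Iteration 2: rows with parent_id in {6} -> usr (id 8, d 2), docs (id 9, d 2).
Iteration 3: rows with parent_id in {8,9} -> data (id 10, d 3), proj (id 12, d 3).
Iteration 4: no rows with parent_id in {10,12}; recursion stops.
d values: 0, 1, 2, 2, 3, 3; the maximum is 3.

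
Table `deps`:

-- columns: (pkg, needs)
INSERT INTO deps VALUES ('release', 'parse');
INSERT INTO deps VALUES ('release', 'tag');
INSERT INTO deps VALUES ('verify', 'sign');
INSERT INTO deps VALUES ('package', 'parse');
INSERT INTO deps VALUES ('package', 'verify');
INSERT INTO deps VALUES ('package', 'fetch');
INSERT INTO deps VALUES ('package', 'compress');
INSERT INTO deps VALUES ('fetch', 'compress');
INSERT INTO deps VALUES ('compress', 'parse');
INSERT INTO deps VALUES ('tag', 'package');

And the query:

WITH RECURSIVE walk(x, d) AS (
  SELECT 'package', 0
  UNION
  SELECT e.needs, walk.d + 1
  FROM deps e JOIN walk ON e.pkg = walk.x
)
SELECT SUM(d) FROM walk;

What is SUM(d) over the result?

Base: (package, d=0).
Iteration 1: edges from {package} -> (compress, d=1), (fetch, d=1), (parse, d=1), (verify, d=1).
Iteration 2: edges from {compress,fetch,parse,verify} -> (compress, d=2), (parse, d=2), (sign, d=2).
Iteration 3: edges from {compress,parse,sign} -> (parse, d=3).
Iteration 4: no outgoing edges from {parse}; recursion stops.
SUM(d) = 0 + 1 + 1 + 1 + 1 + 2 + 2 + 2 + 3 = 13.

13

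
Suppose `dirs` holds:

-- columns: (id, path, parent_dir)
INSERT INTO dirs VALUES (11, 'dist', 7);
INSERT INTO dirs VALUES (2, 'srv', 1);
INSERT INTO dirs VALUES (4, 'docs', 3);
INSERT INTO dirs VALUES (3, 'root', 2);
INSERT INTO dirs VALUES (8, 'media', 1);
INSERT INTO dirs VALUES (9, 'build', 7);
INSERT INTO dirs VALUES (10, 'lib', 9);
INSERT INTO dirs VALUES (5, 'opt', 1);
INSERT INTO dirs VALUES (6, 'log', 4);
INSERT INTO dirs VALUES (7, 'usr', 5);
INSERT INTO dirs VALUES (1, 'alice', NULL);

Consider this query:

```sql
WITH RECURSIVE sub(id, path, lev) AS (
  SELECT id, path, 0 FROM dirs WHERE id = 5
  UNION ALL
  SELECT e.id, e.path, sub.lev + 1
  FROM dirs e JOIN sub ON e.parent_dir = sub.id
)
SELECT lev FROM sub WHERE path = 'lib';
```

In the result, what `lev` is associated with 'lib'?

Base: id=5 (opt) at lev 0.
Iteration 1: rows with parent_dir in {5} -> usr (id 7, lev 1).
Iteration 2: rows with parent_dir in {7} -> build (id 9, lev 2), dist (id 11, lev 2).
Iteration 3: rows with parent_dir in {9,11} -> lib (id 10, lev 3).
Iteration 4: no rows with parent_dir in {10}; recursion stops.

3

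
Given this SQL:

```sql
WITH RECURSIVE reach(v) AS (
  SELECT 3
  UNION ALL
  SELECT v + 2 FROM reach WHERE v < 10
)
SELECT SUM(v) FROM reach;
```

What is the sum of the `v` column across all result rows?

Base: v=3.
Iteration 1: 3 < 10 holds -> v = 3 + 2 = 5.
Iteration 2: 5 < 10 holds -> v = 5 + 2 = 7.
Iteration 3: 7 < 10 holds -> v = 7 + 2 = 9.
Iteration 4: 9 < 10 holds -> v = 9 + 2 = 11.
Iteration 5: 11 < 10 fails; recursion stops.
SUM(v) = 3 + 5 + 7 + 9 + 11 = 35.

35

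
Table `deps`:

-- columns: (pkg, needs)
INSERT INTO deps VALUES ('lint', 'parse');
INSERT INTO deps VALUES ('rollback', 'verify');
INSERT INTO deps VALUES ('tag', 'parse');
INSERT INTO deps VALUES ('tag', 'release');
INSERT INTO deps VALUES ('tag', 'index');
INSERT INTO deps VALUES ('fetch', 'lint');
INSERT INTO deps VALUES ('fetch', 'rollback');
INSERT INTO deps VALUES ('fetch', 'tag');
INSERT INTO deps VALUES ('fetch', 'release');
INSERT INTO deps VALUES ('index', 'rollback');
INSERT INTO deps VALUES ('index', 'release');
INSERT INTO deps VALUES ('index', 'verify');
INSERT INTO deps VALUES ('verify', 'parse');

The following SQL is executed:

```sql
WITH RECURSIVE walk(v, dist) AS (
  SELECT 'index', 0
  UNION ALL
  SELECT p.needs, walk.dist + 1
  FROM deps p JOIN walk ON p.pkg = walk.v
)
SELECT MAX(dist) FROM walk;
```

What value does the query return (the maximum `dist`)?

Base: (index, dist=0).
Iteration 1: edges from {index} -> (release, dist=1), (rollback, dist=1), (verify, dist=1).
Iteration 2: edges from {release,rollback,verify} -> (parse, dist=2), (verify, dist=2).
Iteration 3: edges from {parse,verify} -> (parse, dist=3).
Iteration 4: no outgoing edges from {parse}; recursion stops.
dist values: 0, 1, 1, 1, 2, 2, 3; the maximum is 3.

3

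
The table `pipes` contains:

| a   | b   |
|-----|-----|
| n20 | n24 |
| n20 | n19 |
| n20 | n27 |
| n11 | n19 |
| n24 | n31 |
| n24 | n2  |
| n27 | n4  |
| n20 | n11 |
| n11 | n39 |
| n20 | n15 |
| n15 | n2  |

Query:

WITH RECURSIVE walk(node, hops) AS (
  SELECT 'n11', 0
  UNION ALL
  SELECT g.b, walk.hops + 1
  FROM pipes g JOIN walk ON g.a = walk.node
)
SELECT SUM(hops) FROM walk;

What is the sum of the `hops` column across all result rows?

2

Base: (n11, hops=0).
Iteration 1: edges from {n11} -> (n19, hops=1), (n39, hops=1).
Iteration 2: no outgoing edges from {n19,n39}; recursion stops.
SUM(hops) = 0 + 1 + 1 = 2.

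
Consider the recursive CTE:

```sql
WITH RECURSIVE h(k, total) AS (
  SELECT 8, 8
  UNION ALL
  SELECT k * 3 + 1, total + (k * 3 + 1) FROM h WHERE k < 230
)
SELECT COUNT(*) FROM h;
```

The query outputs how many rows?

Base: k=8, total=8.
Iteration 1: 8 < 230 holds -> k = 8 * 3 + 1 = 25, total = 8 + 25 = 33.
Iteration 2: 25 < 230 holds -> k = 25 * 3 + 1 = 76, total = 33 + 76 = 109.
Iteration 3: 76 < 230 holds -> k = 76 * 3 + 1 = 229, total = 109 + 229 = 338.
Iteration 4: 229 < 230 holds -> k = 229 * 3 + 1 = 688, total = 338 + 688 = 1026.
Iteration 5: 688 < 230 fails; recursion stops.
Total rows emitted: 5.

5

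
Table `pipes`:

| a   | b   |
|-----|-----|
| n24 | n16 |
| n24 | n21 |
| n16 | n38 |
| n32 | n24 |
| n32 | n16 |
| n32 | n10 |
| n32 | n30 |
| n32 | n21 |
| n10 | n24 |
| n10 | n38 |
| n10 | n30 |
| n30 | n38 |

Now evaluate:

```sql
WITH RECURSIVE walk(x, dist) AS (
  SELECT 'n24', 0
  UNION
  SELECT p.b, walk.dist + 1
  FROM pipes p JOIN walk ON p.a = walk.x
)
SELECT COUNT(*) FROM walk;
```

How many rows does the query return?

Base: (n24, dist=0).
Iteration 1: edges from {n24} -> (n16, dist=1), (n21, dist=1).
Iteration 2: edges from {n16,n21} -> (n38, dist=2).
Iteration 3: no outgoing edges from {n38}; recursion stops.
Total rows emitted: 4.

4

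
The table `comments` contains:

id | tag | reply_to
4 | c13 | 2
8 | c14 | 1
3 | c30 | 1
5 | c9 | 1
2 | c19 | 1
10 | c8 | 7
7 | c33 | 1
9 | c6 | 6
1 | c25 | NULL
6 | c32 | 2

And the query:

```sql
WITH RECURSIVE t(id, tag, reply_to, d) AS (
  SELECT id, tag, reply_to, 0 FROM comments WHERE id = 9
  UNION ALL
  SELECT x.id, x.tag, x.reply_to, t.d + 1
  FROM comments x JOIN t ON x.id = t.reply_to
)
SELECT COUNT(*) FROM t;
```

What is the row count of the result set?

Base: id=9 (c6), reply_to=6, d 0.
Iteration 1: join on id=6 -> c32 (id 6, reply_to=2, d 1).
Iteration 2: join on id=2 -> c19 (id 2, reply_to=1, d 2).
Iteration 3: join on id=1 -> c25 (id 1, reply_to=NULL, d 3).
Iteration 4: reply_to is NULL; no match; recursion stops.
Total rows emitted: 4.

4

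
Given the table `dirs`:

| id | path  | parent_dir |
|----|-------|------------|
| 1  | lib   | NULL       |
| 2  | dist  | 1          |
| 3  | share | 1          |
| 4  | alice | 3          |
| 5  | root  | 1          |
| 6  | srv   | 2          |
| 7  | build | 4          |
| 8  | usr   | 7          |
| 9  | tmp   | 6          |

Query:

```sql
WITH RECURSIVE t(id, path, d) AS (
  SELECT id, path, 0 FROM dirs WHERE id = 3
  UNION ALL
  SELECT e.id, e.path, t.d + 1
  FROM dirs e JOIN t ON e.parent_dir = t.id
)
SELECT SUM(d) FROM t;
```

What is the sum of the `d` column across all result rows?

6

Base: id=3 (share) at d 0.
Iteration 1: rows with parent_dir in {3} -> alice (id 4, d 1).
Iteration 2: rows with parent_dir in {4} -> build (id 7, d 2).
Iteration 3: rows with parent_dir in {7} -> usr (id 8, d 3).
Iteration 4: no rows with parent_dir in {8}; recursion stops.
SUM(d) = 0 + 1 + 2 + 3 = 6.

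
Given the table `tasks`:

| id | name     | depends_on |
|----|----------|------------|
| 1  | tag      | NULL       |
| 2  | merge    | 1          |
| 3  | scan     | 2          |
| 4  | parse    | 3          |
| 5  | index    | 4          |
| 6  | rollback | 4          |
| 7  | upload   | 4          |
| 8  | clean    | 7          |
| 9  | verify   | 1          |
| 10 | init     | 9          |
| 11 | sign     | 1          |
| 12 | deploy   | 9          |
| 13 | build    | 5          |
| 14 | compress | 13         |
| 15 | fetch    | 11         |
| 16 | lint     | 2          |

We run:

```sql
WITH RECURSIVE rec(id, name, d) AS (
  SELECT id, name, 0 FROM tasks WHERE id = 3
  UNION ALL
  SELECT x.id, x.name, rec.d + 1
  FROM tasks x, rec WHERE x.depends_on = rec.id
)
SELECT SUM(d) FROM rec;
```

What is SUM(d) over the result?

17

Base: id=3 (scan) at d 0.
Iteration 1: rows with depends_on in {3} -> parse (id 4, d 1).
Iteration 2: rows with depends_on in {4} -> index (id 5, d 2), rollback (id 6, d 2), upload (id 7, d 2).
Iteration 3: rows with depends_on in {5,6,7} -> clean (id 8, d 3), build (id 13, d 3).
Iteration 4: rows with depends_on in {8,13} -> compress (id 14, d 4).
Iteration 5: no rows with depends_on in {14}; recursion stops.
SUM(d) = 0 + 1 + 2 + 2 + 2 + 3 + 3 + 4 = 17.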